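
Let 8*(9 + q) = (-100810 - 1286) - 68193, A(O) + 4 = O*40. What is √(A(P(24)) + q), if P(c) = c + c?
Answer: I*√310066/4 ≈ 139.21*I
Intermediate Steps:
P(c) = 2*c
A(O) = -4 + 40*O (A(O) = -4 + O*40 = -4 + 40*O)
q = -170361/8 (q = -9 + ((-100810 - 1286) - 68193)/8 = -9 + (-102096 - 68193)/8 = -9 + (⅛)*(-170289) = -9 - 170289/8 = -170361/8 ≈ -21295.)
√(A(P(24)) + q) = √((-4 + 40*(2*24)) - 170361/8) = √((-4 + 40*48) - 170361/8) = √((-4 + 1920) - 170361/8) = √(1916 - 170361/8) = √(-155033/8) = I*√310066/4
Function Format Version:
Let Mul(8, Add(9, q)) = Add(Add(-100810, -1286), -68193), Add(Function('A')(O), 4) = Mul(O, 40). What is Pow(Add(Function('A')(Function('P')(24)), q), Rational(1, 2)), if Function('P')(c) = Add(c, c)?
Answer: Mul(Rational(1, 4), I, Pow(310066, Rational(1, 2))) ≈ Mul(139.21, I)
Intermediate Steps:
Function('P')(c) = Mul(2, c)
Function('A')(O) = Add(-4, Mul(40, O)) (Function('A')(O) = Add(-4, Mul(O, 40)) = Add(-4, Mul(40, O)))
q = Rational(-170361, 8) (q = Add(-9, Mul(Rational(1, 8), Add(Add(-100810, -1286), -68193))) = Add(-9, Mul(Rational(1, 8), Add(-102096, -68193))) = Add(-9, Mul(Rational(1, 8), -170289)) = Add(-9, Rational(-170289, 8)) = Rational(-170361, 8) ≈ -21295.)
Pow(Add(Function('A')(Function('P')(24)), q), Rational(1, 2)) = Pow(Add(Add(-4, Mul(40, Mul(2, 24))), Rational(-170361, 8)), Rational(1, 2)) = Pow(Add(Add(-4, Mul(40, 48)), Rational(-170361, 8)), Rational(1, 2)) = Pow(Add(Add(-4, 1920), Rational(-170361, 8)), Rational(1, 2)) = Pow(Add(1916, Rational(-170361, 8)), Rational(1, 2)) = Pow(Rational(-155033, 8), Rational(1, 2)) = Mul(Rational(1, 4), I, Pow(310066, Rational(1, 2)))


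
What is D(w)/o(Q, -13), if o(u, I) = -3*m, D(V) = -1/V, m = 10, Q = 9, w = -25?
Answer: -1/750 ≈ -0.0013333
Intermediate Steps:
o(u, I) = -30 (o(u, I) = -3*10 = -30)
D(w)/o(Q, -13) = -1/(-25)/(-30) = -1*(-1/25)*(-1/30) = (1/25)*(-1/30) = -1/750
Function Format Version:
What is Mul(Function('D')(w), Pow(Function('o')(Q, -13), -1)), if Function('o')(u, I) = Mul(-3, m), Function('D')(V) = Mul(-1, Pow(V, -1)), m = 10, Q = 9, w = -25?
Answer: Rational(-1, 750) ≈ -0.0013333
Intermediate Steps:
Function('o')(u, I) = -30 (Function('o')(u, I) = Mul(-3, 10) = -30)
Mul(Function('D')(w), Pow(Function('o')(Q, -13), -1)) = Mul(Mul(-1, Pow(-25, -1)), Pow(-30, -1)) = Mul(Mul(-1, Rational(-1, 25)), Rational(-1, 30)) = Mul(Rational(1, 25), Rational(-1, 30)) = Rational(-1, 750)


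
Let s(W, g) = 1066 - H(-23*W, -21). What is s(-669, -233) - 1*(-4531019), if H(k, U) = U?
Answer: 4532106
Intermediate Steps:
s(W, g) = 1087 (s(W, g) = 1066 - 1*(-21) = 1066 + 21 = 1087)
s(-669, -233) - 1*(-4531019) = 1087 - 1*(-4531019) = 1087 + 4531019 = 4532106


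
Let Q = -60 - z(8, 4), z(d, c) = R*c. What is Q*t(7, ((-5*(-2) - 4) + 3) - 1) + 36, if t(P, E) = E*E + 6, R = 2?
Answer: -4724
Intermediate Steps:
z(d, c) = 2*c
Q = -68 (Q = -60 - 2*4 = -60 - 1*8 = -60 - 8 = -68)
t(P, E) = 6 + E² (t(P, E) = E² + 6 = 6 + E²)
Q*t(7, ((-5*(-2) - 4) + 3) - 1) + 36 = -68*(6 + (((-5*(-2) - 4) + 3) - 1)²) + 36 = -68*(6 + (((10 - 4) + 3) - 1)²) + 36 = -68*(6 + ((6 + 3) - 1)²) + 36 = -68*(6 + (9 - 1)²) + 36 = -68*(6 + 8²) + 36 = -68*(6 + 64) + 36 = -68*70 + 36 = -4760 + 36 = -4724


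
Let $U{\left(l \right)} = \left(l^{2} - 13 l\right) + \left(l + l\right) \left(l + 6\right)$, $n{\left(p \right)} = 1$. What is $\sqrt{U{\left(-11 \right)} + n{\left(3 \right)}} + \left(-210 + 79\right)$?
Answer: $-131 + 5 \sqrt{15} \approx -111.64$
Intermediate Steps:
$U{\left(l \right)} = l^{2} - 13 l + 2 l \left(6 + l\right)$ ($U{\left(l \right)} = \left(l^{2} - 13 l\right) + 2 l \left(6 + l\right) = l^{2} - 13 l + 2 l \left(6 + l\right)$)
$\sqrt{U{\left(-11 \right)} + n{\left(3 \right)}} + \left(-210 + 79\right) = \sqrt{- 11 \left(-1 + 3 \left(-11\right)\right) + 1} + \left(-210 + 79\right) = \sqrt{- 11 \left(-1 - 33\right) + 1} - 131 = \sqrt{\left(-11\right) \left(-34\right) + 1} - 131 = \sqrt{374 + 1} - 131 = \sqrt{375} - 131 = 5 \sqrt{15} - 131 = -131 + 5 \sqrt{15}$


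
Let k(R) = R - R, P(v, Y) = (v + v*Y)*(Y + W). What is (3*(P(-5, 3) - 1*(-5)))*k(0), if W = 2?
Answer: 0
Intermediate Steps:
P(v, Y) = (2 + Y)*(v + Y*v) (P(v, Y) = (v + v*Y)*(Y + 2) = (v + Y*v)*(2 + Y) = (2 + Y)*(v + Y*v))
k(R) = 0
(3*(P(-5, 3) - 1*(-5)))*k(0) = (3*(-5*(2 + 3² + 3*3) - 1*(-5)))*0 = (3*(-5*(2 + 9 + 9) + 5))*0 = (3*(-5*20 + 5))*0 = (3*(-100 + 5))*0 = (3*(-95))*0 = -285*0 = 0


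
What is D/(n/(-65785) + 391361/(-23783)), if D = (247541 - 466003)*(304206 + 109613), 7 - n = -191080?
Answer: 70721237485654984795/15145152753 ≈ 4.6696e+9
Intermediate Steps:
n = 191087 (n = 7 - 1*(-191080) = 7 + 191080 = 191087)
D = -90403726378 (D = -218462*413819 = -90403726378)
D/(n/(-65785) + 391361/(-23783)) = -90403726378/(191087/(-65785) + 391361/(-23783)) = -90403726378/(191087*(-1/65785) + 391361*(-1/23783)) = -90403726378/(-191087/65785 - 391361/23783) = -90403726378/(-30290305506/1564564655) = -90403726378*(-1564564655/30290305506) = 70721237485654984795/15145152753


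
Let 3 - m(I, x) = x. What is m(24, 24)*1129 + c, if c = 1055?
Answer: -22654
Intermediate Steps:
m(I, x) = 3 - x
m(24, 24)*1129 + c = (3 - 1*24)*1129 + 1055 = (3 - 24)*1129 + 1055 = -21*1129 + 1055 = -23709 + 1055 = -22654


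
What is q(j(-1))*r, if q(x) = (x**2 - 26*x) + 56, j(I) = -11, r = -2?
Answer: -926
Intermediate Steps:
q(x) = 56 + x**2 - 26*x
q(j(-1))*r = (56 + (-11)**2 - 26*(-11))*(-2) = (56 + 121 + 286)*(-2) = 463*(-2) = -926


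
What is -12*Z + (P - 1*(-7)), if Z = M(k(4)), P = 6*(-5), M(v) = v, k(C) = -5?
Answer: 37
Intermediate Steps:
P = -30
Z = -5
-12*Z + (P - 1*(-7)) = -12*(-5) + (-30 - 1*(-7)) = 60 + (-30 + 7) = 60 - 23 = 37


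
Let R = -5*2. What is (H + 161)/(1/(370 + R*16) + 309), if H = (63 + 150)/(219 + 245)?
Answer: 7866285/15054712 ≈ 0.52251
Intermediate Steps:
R = -10
H = 213/464 ≈ 0.45905
(H + 161)/(1/(370 + R*16) + 309) = (213/464 + 161)/(1/(370 - 10*16) + 309) = 74917/(464*(1/(370 - 160) + 309)) = 74917/(464*(1/210 + 309)) = 74917/(464*(64891/210)) = (74917/464)*(210/64891) = 7866285/15054712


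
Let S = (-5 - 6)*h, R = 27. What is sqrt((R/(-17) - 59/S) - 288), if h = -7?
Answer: I*sqrt(497516866)/1309 ≈ 17.04*I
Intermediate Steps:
S = 77 (S = (-5 - 6)*(-7) = -11*(-7) = 77)
sqrt((R/(-17) - 59/S) - 288) = sqrt((27/(-17) - 59/77) - 288) = sqrt((27*(-1/17) - 59*1/77) - 288) = sqrt((-27/17 - 59/77) - 288) = sqrt(-3082/1309 - 288) = sqrt(-380074/1309) = I*sqrt(497516866)/1309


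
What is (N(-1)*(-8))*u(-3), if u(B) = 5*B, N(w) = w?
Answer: -120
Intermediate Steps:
(N(-1)*(-8))*u(-3) = (-1*(-8))*(5*(-3)) = 8*(-15) = -120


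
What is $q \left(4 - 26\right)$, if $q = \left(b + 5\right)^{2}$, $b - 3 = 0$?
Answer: $-1408$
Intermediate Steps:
$b = 3$ ($b = 3 + 0 = 3$)
$q = 64$ ($q = \left(3 + 5\right)^{2} = 8^{2} = 64$)
$q \left(4 - 26\right) = 64 \left(4 - 26\right) = 64 \left(-22\right) = -1408$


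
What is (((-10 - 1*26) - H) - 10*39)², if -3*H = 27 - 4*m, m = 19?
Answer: 1760929/9 ≈ 1.9566e+5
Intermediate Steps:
H = 49/3 (H = -(27 - 4*19)/3 = -(27 - 1*76)/3 = -(27 - 76)/3 = -⅓*(-49) = 49/3 ≈ 16.333)
(((-10 - 1*26) - H) - 10*39)² = (((-10 - 1*26) - 1*49/3) - 10*39)² = (((-10 - 26) - 49/3) - 390)² = ((-36 - 49/3) - 390)² = (-157/3 - 390)² = (-1327/3)² = 1760929/9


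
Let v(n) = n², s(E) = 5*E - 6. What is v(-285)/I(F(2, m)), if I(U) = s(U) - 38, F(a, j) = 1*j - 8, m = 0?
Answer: -27075/28 ≈ -966.96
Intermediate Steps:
s(E) = -6 + 5*E
F(a, j) = -8 + j (F(a, j) = j - 8 = -8 + j)
I(U) = -44 + 5*U (I(U) = (-6 + 5*U) - 38 = -44 + 5*U)
v(-285)/I(F(2, m)) = (-285)²/(-44 + 5*(-8 + 0)) = 81225/(-44 + 5*(-8)) = 81225/(-44 - 40) = 81225/(-84) = 81225*(-1/84) = -27075/28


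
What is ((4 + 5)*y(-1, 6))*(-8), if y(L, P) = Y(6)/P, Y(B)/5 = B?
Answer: -360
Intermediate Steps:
Y(B) = 5*B
y(L, P) = 30/P (y(L, P) = (5*6)/P = 30/P)
((4 + 5)*y(-1, 6))*(-8) = ((4 + 5)*(30/6))*(-8) = (9*(30*(⅙)))*(-8) = (9*5)*(-8) = 45*(-8) = -360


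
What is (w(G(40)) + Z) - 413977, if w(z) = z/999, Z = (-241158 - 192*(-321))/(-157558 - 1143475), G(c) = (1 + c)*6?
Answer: -179352880367389/433243989 ≈ -4.1398e+5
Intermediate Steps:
G(c) = 6 + 6*c
Z = 179526/1301033 (Z = (-241158 + 61632)/(-1301033) = -179526*(-1/1301033) = 179526/1301033 ≈ 0.13799)
w(z) = z/999 (w(z) = z*(1/999) = z/999)
(w(G(40)) + Z) - 413977 = ((6 + 6*40)/999 + 179526/1301033) - 413977 = ((6 + 240)/999 + 179526/1301033) - 413977 = ((1/999)*246 + 179526/1301033) - 413977 = (82/333 + 179526/1301033) - 413977 = 166466864/433243989 - 413977 = -179352880367389/433243989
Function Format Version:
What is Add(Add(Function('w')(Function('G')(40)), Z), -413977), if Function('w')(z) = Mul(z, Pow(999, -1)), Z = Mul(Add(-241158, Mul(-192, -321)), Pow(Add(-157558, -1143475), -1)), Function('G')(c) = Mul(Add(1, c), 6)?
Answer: Rational(-179352880367389, 433243989) ≈ -4.1398e+5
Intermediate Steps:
Function('G')(c) = Add(6, Mul(6, c))
Z = Rational(179526, 1301033) (Z = Mul(Add(-241158, 61632), Pow(-1301033, -1)) = Mul(-179526, Rational(-1, 1301033)) = Rational(179526, 1301033) ≈ 0.13799)
Function('w')(z) = Mul(Rational(1, 999), z) (Function('w')(z) = Mul(z, Rational(1, 999)) = Mul(Rational(1, 999), z))
Add(Add(Function('w')(Function('G')(40)), Z), -413977) = Add(Add(Mul(Rational(1, 999), Add(6, Mul(6, 40))), Rational(179526, 1301033)), -413977) = Add(Add(Mul(Rational(1, 999), Add(6, 240)), Rational(179526, 1301033)), -413977) = Add(Add(Mul(Rational(1, 999), 246), Rational(179526, 1301033)), -413977) = Add(Add(Rational(82, 333), Rational(179526, 1301033)), -413977) = Add(Rational(166466864, 433243989), -413977) = Rational(-179352880367389, 433243989)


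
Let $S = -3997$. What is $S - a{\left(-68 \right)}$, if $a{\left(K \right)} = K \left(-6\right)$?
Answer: $-4405$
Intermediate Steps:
$a{\left(K \right)} = - 6 K$
$S - a{\left(-68 \right)} = -3997 - \left(-6\right) \left(-68\right) = -3997 - 408 = -4405$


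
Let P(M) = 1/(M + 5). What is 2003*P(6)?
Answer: 2003/11 ≈ 182.09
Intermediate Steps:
P(M) = 1/(5 + M)
2003*P(6) = 2003/(5 + 6) = 2003/11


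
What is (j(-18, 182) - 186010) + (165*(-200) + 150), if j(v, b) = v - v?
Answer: -218860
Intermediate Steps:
j(v, b) = 0
(j(-18, 182) - 186010) + (165*(-200) + 150) = (0 - 186010) + (165*(-200) + 150) = -186010 + (-33000 + 150) = -186010 - 32850 = -218860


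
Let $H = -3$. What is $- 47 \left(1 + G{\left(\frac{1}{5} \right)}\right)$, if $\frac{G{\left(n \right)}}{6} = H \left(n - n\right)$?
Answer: $-47$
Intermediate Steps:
$G{\left(n \right)} = 0$ ($G{\left(n \right)} = 6 \left(- 3 \left(n - n\right)\right) = 6 \left(\left(-3\right) 0\right) = 6 \cdot 0 = 0$)
$- 47 \left(1 + G{\left(\frac{1}{5} \right)}\right) = - 47 \left(1 + 0\right) = \left(-47\right) 1 = -47$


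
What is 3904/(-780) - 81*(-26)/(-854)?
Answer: -622087/83265 ≈ -7.4712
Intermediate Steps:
3904/(-780) - 81*(-26)/(-854) = 3904*(-1/780) + 2106*(-1/854) = -976/195 - 1053/427 = -622087/83265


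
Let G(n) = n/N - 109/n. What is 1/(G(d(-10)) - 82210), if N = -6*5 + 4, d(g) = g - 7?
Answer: -442/36333697 ≈ -1.2165e-5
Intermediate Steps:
d(g) = -7 + g
N = -26 (N = -30 + 4 = -26)
G(n) = -109/n - n/26 (G(n) = n/(-26) - 109/n = n*(-1/26) - 109/n = -n/26 - 109/n = -109/n - n/26)
1/(G(d(-10)) - 82210) = 1/((-109/(-7 - 10) - (-7 - 10)/26) - 82210) = 1/((-109/(-17) - 1/26*(-17)) - 82210) = 1/((-109*(-1/17) + 17/26) - 82210) = 1/((109/17 + 17/26) - 82210) = 1/(3123/442 - 82210) = 1/(-36333697/442) = -442/36333697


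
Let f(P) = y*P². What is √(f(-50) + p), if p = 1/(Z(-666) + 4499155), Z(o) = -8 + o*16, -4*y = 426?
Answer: I*√5364019325443327759/4488491 ≈ 515.99*I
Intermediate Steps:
y = -213/2 (y = -¼*426 = -213/2 ≈ -106.50)
Z(o) = -8 + 16*o
f(P) = -213*P²/2
p = 1/4488491 (p = 1/((-8 + 16*(-666)) + 4499155) = 1/((-8 - 10656) + 4499155) = 1/(-10664 + 4499155) = 1/4488491 ≈ 2.2279e-7)
√(f(-50) + p) = √(-213/2*(-50)² + 1/4488491) = √(-213/2*2500 + 1/4488491) = √(-266250 + 1/4488491) = √(-1195060728749/4488491) = I*√5364019325443327759/4488491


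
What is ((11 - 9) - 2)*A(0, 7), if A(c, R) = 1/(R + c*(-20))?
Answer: 0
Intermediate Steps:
A(c, R) = 1/(R - 20*c)
((11 - 9) - 2)*A(0, 7) = ((11 - 9) - 2)/(7 - 20*0) = (2 - 2)/(7 + 0) = 0/7 = 0*(⅐) = 0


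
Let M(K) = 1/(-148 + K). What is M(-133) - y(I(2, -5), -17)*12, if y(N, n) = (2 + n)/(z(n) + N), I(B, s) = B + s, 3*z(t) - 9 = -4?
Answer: -37936/281 ≈ -135.00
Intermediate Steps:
z(t) = 5/3 (z(t) = 3 + (⅓)*(-4) = 3 - 4/3 = 5/3)
y(N, n) = (2 + n)/(5/3 + N)
M(-133) - y(I(2, -5), -17)*12 = 1/(-148 - 133) - 3*(2 - 17)/(5 + 3*(2 - 5))*12 = 1/(-281) - 3*(-15)/(5 + 3*(-3))*12 = -1/281 - 3*(-15)/(5 - 9)*12 = -1/281 - 3*(-15)/(-4)*12 = -1/281 - 3*(-¼)*(-15)*12 = -1/281 - 45*12/4 = -1/281 - 1*135 = -1/281 - 135 = -37936/281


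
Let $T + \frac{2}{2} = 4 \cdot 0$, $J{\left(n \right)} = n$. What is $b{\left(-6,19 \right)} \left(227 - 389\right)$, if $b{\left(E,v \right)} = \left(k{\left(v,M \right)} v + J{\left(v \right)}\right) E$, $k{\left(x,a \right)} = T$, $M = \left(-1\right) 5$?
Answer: $0$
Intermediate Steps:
$M = -5$
$T = -1$ ($T = -1 + 4 \cdot 0 = -1 + 0 = -1$)
$k{\left(x,a \right)} = -1$
$b{\left(E,v \right)} = 0$ ($b{\left(E,v \right)} = \left(- v + v\right) E = 0 E = 0$)
$b{\left(-6,19 \right)} \left(227 - 389\right) = 0 \left(227 - 389\right) = 0 \left(-162\right) = 0$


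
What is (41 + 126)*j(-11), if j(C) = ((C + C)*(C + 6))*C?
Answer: -202070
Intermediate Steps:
j(C) = 2*C²*(6 + C) (j(C) = ((2*C)*(6 + C))*C = (2*C*(6 + C))*C = 2*C²*(6 + C))
(41 + 126)*j(-11) = (41 + 126)*(2*(-11)²*(6 - 11)) = 167*(2*121*(-5)) = 167*(-1210) = -202070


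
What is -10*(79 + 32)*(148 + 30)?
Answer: -197580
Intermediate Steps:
-10*(79 + 32)*(148 + 30) = -1110*178 = -10*19758 = -197580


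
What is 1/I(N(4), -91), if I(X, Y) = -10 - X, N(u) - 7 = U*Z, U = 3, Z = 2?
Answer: -1/23 ≈ -0.043478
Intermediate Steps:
N(u) = 13 (N(u) = 7 + 3*2 = 7 + 6 = 13)
1/I(N(4), -91) = 1/(-10 - 1*13) = 1/(-10 - 13) = 1/(-23) = -1/23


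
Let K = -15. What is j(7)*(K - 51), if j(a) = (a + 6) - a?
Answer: -396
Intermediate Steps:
j(a) = 6 (j(a) = (6 + a) - a = 6)
j(7)*(K - 51) = 6*(-15 - 51) = 6*(-66) = -396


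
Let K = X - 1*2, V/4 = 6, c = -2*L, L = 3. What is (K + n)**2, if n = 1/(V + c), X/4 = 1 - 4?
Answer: 63001/324 ≈ 194.45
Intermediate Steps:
c = -6 (c = -2*3 = -6)
X = -12 (X = 4*(1 - 4) = 4*(-3) = -12)
V = 24 (V = 4*6 = 24)
K = -14 (K = -12 - 1*2 = -12 - 2 = -14)
n = 1/18 (n = 1/(24 - 6) = 1/18 ≈ 0.055556)
(K + n)**2 = (-14 + 1/18)**2 = (-251/18)**2 = 63001/324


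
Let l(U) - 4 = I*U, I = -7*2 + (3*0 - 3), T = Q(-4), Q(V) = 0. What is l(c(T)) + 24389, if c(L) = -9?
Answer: 24546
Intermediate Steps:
T = 0
I = -17 (I = -14 + (0 - 3) = -14 - 3 = -17)
l(U) = 4 - 17*U
l(c(T)) + 24389 = (4 - 17*(-9)) + 24389 = (4 + 153) + 24389 = 157 + 24389 = 24546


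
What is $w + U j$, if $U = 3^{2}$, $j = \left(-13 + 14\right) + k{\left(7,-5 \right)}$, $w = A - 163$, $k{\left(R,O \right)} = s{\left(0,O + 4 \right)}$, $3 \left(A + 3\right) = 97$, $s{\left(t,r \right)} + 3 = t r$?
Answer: $- \frac{455}{3} \approx -151.67$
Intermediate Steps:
$s{\left(t,r \right)} = -3 + r t$ ($s{\left(t,r \right)} = -3 + t r = -3 + r t$)
$A = \frac{88}{3}$ ($A = -3 + \frac{1}{3} \cdot 97 = -3 + \frac{97}{3} = \frac{88}{3} \approx 29.333$)
$k{\left(R,O \right)} = -3$ ($k{\left(R,O \right)} = -3 + \left(O + 4\right) 0 = -3 + \left(4 + O\right) 0 = -3 + 0 = -3$)
$w = - \frac{401}{3}$ ($w = \frac{88}{3} - 163 = - \frac{401}{3} \approx -133.67$)
$j = -2$ ($j = \left(-13 + 14\right) - 3 = 1 - 3 = -2$)
$U = 9$
$w + U j = - \frac{401}{3} + 9 \left(-2\right) = - \frac{401}{3} - 18 = - \frac{455}{3}$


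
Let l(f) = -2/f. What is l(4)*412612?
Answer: -206306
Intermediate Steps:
l(4)*412612 = -2/4*412612 = -2*¼*412612 = -½*412612 = -206306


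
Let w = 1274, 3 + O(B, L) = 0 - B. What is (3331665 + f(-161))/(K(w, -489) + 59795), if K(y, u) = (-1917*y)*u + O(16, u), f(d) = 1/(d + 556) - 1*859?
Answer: 1315668371/471757955510 ≈ 0.0027889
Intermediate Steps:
O(B, L) = -3 - B (O(B, L) = -3 + (0 - B) = -3 - B)
f(d) = -859 + 1/(556 + d) (f(d) = 1/(556 + d) - 859 = -859 + 1/(556 + d))
K(y, u) = -19 - 1917*u*y (K(y, u) = (-1917*y)*u + (-3 - 1*16) = -1917*u*y + (-3 - 16) = -1917*u*y - 19 = -19 - 1917*u*y)
(3331665 + f(-161))/(K(w, -489) + 59795) = (3331665 + (-477603 - 859*(-161))/(556 - 161))/((-19 - 1917*(-489)*1274) + 59795) = (3331665 + (-477603 + 138299)/395)/((-19 + 1194264162) + 59795) = (3331665 + (1/395)*(-339304))/(1194264143 + 59795) = (3331665 - 339304/395)/1194323938 = (1315668371/395)*(1/1194323938) = 1315668371/471757955510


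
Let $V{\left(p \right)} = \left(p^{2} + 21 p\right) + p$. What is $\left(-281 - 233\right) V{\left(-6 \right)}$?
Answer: $49344$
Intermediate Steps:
$V{\left(p \right)} = p^{2} + 22 p$
$\left(-281 - 233\right) V{\left(-6 \right)} = \left(-281 - 233\right) \left(- 6 \left(22 - 6\right)\right) = - 514 \left(\left(-6\right) 16\right) = \left(-514\right) \left(-96\right) = 49344$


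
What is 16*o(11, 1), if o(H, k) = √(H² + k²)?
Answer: 16*√122 ≈ 176.73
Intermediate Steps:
16*o(11, 1) = 16*√(11² + 1²) = 16*√(121 + 1) = 16*√122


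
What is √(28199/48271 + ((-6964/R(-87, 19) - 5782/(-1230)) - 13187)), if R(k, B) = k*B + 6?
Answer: I*√388917593493554702498865/5432659695 ≈ 114.79*I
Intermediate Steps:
R(k, B) = 6 + B*k (R(k, B) = B*k + 6 = 6 + B*k)
√(28199/48271 + ((-6964/R(-87, 19) - 5782/(-1230)) - 13187)) = √(28199/48271 + ((-6964/(6 + 19*(-87)) - 5782/(-1230)) - 13187)) = √(28199*(1/48271) + ((-6964/(6 - 1653) - 5782*(-1/1230)) - 13187)) = √(28199/48271 + ((-6964/(-1647) + 2891/615) - 13187)) = √(28199/48271 + ((-6964*(-1/1647) + 2891/615) - 13187)) = √(28199/48271 + ((6964/1647 + 2891/615) - 13187)) = √(28199/48271 + (3014779/337635 - 13187)) = √(28199/48271 - 4449377966/337635) = √(-214766402827421/16297979085) = I*√388917593493554702498865/5432659695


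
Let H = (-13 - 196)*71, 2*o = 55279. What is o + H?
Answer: 25601/2 ≈ 12801.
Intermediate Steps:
o = 55279/2 (o = (1/2)*55279 = 55279/2 ≈ 27640.)
H = -14839 (H = -209*71 = -14839)
o + H = 55279/2 - 14839 = 25601/2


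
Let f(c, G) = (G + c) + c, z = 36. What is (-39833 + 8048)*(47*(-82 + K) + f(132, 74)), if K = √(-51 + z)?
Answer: 111756060 - 1493895*I*√15 ≈ 1.1176e+8 - 5.7858e+6*I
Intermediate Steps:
K = I*√15 (K = √(-51 + 36) = √(-15) = I*√15 ≈ 3.873*I)
f(c, G) = G + 2*c
(-39833 + 8048)*(47*(-82 + K) + f(132, 74)) = (-39833 + 8048)*(47*(-82 + I*√15) + (74 + 2*132)) = -31785*((-3854 + 47*I*√15) + (74 + 264)) = -31785*((-3854 + 47*I*√15) + 338) = -31785*(-3516 + 47*I*√15) = 111756060 - 1493895*I*√15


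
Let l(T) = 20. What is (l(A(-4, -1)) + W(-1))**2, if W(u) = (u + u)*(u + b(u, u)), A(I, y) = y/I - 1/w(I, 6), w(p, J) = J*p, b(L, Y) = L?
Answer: 576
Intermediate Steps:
A(I, y) = -1/(6*I) + y/I (A(I, y) = y/I - 1/(6*I) = -1/(6*I) + y/I)
W(u) = 4*u**2 (W(u) = (u + u)*(u + u) = (2*u)*(2*u) = 4*u**2)
(l(A(-4, -1)) + W(-1))**2 = (20 + 4*(-1)**2)**2 = (20 + 4*1)**2 = (20 + 4)**2 = 24**2 = 576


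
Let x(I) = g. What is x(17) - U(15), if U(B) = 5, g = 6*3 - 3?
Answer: 10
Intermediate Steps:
g = 15 (g = 18 - 3 = 15)
x(I) = 15
x(17) - U(15) = 15 - 1*5 = 15 - 5 = 10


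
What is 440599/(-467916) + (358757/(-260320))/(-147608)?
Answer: -4232496825420257/4494954871914240 ≈ -0.94161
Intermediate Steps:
440599/(-467916) + (358757/(-260320))/(-147608) = 440599*(-1/467916) + (358757*(-1/260320))*(-1/147608) = -440599/467916 - 358757/260320*(-1/147608) = -440599/467916 + 358757/38425314560 = -4232496825420257/4494954871914240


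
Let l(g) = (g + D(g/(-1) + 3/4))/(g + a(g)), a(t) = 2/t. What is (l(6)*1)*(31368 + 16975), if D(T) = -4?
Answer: 290058/19 ≈ 15266.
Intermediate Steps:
l(g) = (-4 + g)/(g + 2/g) (l(g) = (g - 4)/(g + 2/g) = (-4 + g)/(g + 2/g))
(l(6)*1)*(31368 + 16975) = ((6*(-4 + 6)/(2 + 6²))*1)*(31368 + 16975) = ((6*2/(2 + 36))*1)*48343 = ((6*2/38)*1)*48343 = ((6*(1/38)*2)*1)*48343 = ((6/19)*1)*48343 = (6/19)*48343 = 290058/19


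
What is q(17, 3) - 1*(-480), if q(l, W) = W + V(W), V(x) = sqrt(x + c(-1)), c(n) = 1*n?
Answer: 483 + sqrt(2) ≈ 484.41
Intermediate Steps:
c(n) = n
V(x) = sqrt(-1 + x) (V(x) = sqrt(x - 1) = sqrt(-1 + x))
q(l, W) = W + sqrt(-1 + W)
q(17, 3) - 1*(-480) = (3 + sqrt(-1 + 3)) - 1*(-480) = (3 + sqrt(2)) + 480 = 483 + sqrt(2)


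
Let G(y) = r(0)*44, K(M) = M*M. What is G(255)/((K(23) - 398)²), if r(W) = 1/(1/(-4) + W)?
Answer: -176/17161 ≈ -0.010256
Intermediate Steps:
K(M) = M²
r(W) = 1/(-¼ + W)
G(y) = -176 (G(y) = (4/(-1 + 4*0))*44 = (4/(-1 + 0))*44 = (4/(-1))*44 = (4*(-1))*44 = -4*44 = -176)
G(255)/((K(23) - 398)²) = -176/(23² - 398)² = -176/(529 - 398)² = -176/(131²) = -176/17161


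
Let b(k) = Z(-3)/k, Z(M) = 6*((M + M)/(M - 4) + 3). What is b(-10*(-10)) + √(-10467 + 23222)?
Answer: 81/350 + √12755 ≈ 113.17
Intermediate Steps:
Z(M) = 18 + 12*M/(-4 + M) (Z(M) = 6*((2*M)/(-4 + M) + 3) = 6*(2*M/(-4 + M) + 3) = 6*(3 + 2*M/(-4 + M)) = 18 + 12*M/(-4 + M))
b(k) = 162/(7*k) (b(k) = (6*(-12 + 5*(-3))/(-4 - 3))/k = (6*(-12 - 15)/(-7))/k = (6*(-⅐)*(-27))/k = 162/(7*k))
b(-10*(-10)) + √(-10467 + 23222) = 162/(7*((-10*(-10)))) + √(-10467 + 23222) = (162/7)/100 + √12755 = (162/7)*(1/100) + √12755 = 81/350 + √12755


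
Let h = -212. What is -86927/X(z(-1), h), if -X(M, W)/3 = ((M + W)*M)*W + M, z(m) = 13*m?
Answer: -86927/1860339 ≈ -0.046726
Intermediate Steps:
X(M, W) = -3*M - 3*M*W*(M + W) (X(M, W) = -3*(((M + W)*M)*W + M) = -3*((M*(M + W))*W + M) = -3*(M*W*(M + W) + M) = -3*(M + M*W*(M + W)) = -3*M - 3*M*W*(M + W))
-86927/X(z(-1), h) = -86927*1/(39*(1 + (-212)² + (13*(-1))*(-212))) = -86927*1/(39*(1 + 44944 - 13*(-212))) = -86927*1/(39*(1 + 44944 + 2756)) = -86927/((-3*(-13)*47701)) = -86927/1860339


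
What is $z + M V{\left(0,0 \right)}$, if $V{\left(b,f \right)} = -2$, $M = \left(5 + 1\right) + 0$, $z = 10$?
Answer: $-2$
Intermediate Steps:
$M = 6$ ($M = 6 + 0 = 6$)
$z + M V{\left(0,0 \right)} = 10 + 6 \left(-2\right) = 10 - 12 = -2$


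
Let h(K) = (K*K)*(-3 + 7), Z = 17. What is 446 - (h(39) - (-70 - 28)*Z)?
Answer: -7304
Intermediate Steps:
h(K) = 4*K**2 (h(K) = K**2*4 = 4*K**2)
446 - (h(39) - (-70 - 28)*Z) = 446 - (4*39**2 - (-70 - 28)*17) = 446 - (4*1521 - (-98)*17) = 446 - (6084 - 1*(-1666)) = 446 - (6084 + 1666) = 446 - 1*7750 = 446 - 7750 = -7304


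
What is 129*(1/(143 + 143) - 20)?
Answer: -737751/286 ≈ -2579.5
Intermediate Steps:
129*(1/(143 + 143) - 20) = 129*(1/286 - 20) = 129*(-5719/286) = -737751/286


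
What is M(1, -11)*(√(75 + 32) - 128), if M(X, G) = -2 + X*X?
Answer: 128 - √107 ≈ 117.66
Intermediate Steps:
M(X, G) = -2 + X²
M(1, -11)*(√(75 + 32) - 128) = (-2 + 1²)*(√(75 + 32) - 128) = (-2 + 1)*(√107 - 128) = -(-128 + √107) = 128 - √107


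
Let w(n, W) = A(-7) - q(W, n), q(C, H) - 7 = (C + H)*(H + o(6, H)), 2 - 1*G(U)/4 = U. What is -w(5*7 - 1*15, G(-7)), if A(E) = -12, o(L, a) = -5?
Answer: 859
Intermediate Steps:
G(U) = 8 - 4*U
q(C, H) = 7 + (-5 + H)*(C + H) (q(C, H) = 7 + (C + H)*(H - 5) = 7 + (C + H)*(-5 + H) = 7 + (-5 + H)*(C + H))
w(n, W) = -19 - n² + 5*W + 5*n - W*n (w(n, W) = -12 - (7 + n² - 5*W - 5*n + W*n) = -12 + (-7 - n² + 5*W + 5*n - W*n) = -19 - n² + 5*W + 5*n - W*n)
-w(5*7 - 1*15, G(-7)) = -(-19 - (5*7 - 1*15)² + 5*(8 - 4*(-7)) + 5*(5*7 - 1*15) - (8 - 4*(-7))*(5*7 - 1*15)) = -(-19 - (35 - 15)² + 5*(8 + 28) + 5*(35 - 15) - (8 + 28)*(35 - 15)) = -(-19 - 1*20² + 5*36 + 5*20 - 1*36*20) = -(-19 - 1*400 + 180 + 100 - 720) = -(-19 - 400 + 180 + 100 - 720) = -1*(-859) = 859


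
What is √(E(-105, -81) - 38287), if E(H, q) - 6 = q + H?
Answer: I*√38467 ≈ 196.13*I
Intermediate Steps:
E(H, q) = 6 + H + q (E(H, q) = 6 + (q + H) = 6 + (H + q) = 6 + H + q)
√(E(-105, -81) - 38287) = √((6 - 105 - 81) - 38287) = √(-180 - 38287) = √(-38467) = I*√38467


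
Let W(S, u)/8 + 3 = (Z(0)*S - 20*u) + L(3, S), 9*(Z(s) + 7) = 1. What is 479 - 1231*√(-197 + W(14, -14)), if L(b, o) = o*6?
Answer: 479 - 6155*√691/3 ≈ -53453.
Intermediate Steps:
Z(s) = -62/9 (Z(s) = -7 + (⅑)*1 = -7 + ⅑ = -62/9)
L(b, o) = 6*o
W(S, u) = -24 - 160*u - 64*S/9 (W(S, u) = -24 + 8*((-62*S/9 - 20*u) + 6*S) = -24 + 8*((-20*u - 62*S/9) + 6*S) = -24 + 8*(-20*u - 8*S/9) = -24 + (-160*u - 64*S/9) = -24 - 160*u - 64*S/9)
479 - 1231*√(-197 + W(14, -14)) = 479 - 1231*√(-197 + (-24 - 160*(-14) - 64/9*14)) = 479 - 1231*√(-197 + (-24 + 2240 - 896/9)) = 479 - 1231*√(-197 + 19048/9) = 479 - 6155*√691/3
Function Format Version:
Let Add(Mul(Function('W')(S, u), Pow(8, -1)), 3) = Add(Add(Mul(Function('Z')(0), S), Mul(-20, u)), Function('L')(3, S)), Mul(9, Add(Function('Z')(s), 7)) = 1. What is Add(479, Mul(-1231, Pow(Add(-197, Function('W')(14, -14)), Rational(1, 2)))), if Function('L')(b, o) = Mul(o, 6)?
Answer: Add(479, Mul(Rational(-6155, 3), Pow(691, Rational(1, 2)))) ≈ -53453.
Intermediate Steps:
Function('Z')(s) = Rational(-62, 9) (Function('Z')(s) = Add(-7, Mul(Rational(1, 9), 1)) = Add(-7, Rational(1, 9)) = Rational(-62, 9))
Function('L')(b, o) = Mul(6, o)
Function('W')(S, u) = Add(-24, Mul(-160, u), Mul(Rational(-64, 9), S)) (Function('W')(S, u) = Add(-24, Mul(8, Add(Add(Mul(Rational(-62, 9), S), Mul(-20, u)), Mul(6, S)))) = Add(-24, Mul(8, Add(Add(Mul(-20, u), Mul(Rational(-62, 9), S)), Mul(6, S)))) = Add(-24, Mul(8, Add(Mul(-20, u), Mul(Rational(-8, 9), S)))) = Add(-24, Add(Mul(-160, u), Mul(Rational(-64, 9), S))) = Add(-24, Mul(-160, u), Mul(Rational(-64, 9), S)))
Add(479, Mul(-1231, Pow(Add(-197, Function('W')(14, -14)), Rational(1, 2)))) = Add(479, Mul(-1231, Pow(Add(-197, Add(-24, Mul(-160, -14), Mul(Rational(-64, 9), 14))), Rational(1, 2)))) = Add(479, Mul(-1231, Pow(Add(-197, Add(-24, 2240, Rational(-896, 9))), Rational(1, 2)))) = Add(479, Mul(-1231, Pow(Add(-197, Rational(19048, 9)), Rational(1, 2)))) = Add(479, Mul(-1231, Pow(Rational(17275, 9), Rational(1, 2)))) = Add(479, Mul(-1231, Mul(Rational(5, 3), Pow(691, Rational(1, 2))))) = Add(479, Mul(Rational(-6155, 3), Pow(691, Rational(1, 2))))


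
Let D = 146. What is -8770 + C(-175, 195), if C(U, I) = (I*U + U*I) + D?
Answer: -76874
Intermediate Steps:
C(U, I) = 146 + 2*I*U (C(U, I) = (I*U + U*I) + 146 = (I*U + I*U) + 146 = 2*I*U + 146 = 146 + 2*I*U)
-8770 + C(-175, 195) = -8770 + (146 + 2*195*(-175)) = -8770 + (146 - 68250) = -8770 - 68104 = -76874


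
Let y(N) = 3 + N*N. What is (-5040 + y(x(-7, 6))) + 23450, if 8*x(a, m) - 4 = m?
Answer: 294633/16 ≈ 18415.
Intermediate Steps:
x(a, m) = ½ + m/8
y(N) = 3 + N²
(-5040 + y(x(-7, 6))) + 23450 = (-5040 + (3 + (½ + (⅛)*6)²)) + 23450 = (-5040 + (3 + (½ + ¾)²)) + 23450 = (-5040 + (3 + (5/4)²)) + 23450 = (-5040 + (3 + 25/16)) + 23450 = (-5040 + 73/16) + 23450 = -80567/16 + 23450 = 294633/16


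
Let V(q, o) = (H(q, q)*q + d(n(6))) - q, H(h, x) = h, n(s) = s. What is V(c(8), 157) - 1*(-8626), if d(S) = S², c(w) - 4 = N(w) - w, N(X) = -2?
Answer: 8704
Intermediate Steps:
c(w) = 2 - w (c(w) = 4 + (-2 - w) = 2 - w)
V(q, o) = 36 + q² - q (V(q, o) = (q*q + 6²) - q = (q² + 36) - q = (36 + q²) - q = 36 + q² - q)
V(c(8), 157) - 1*(-8626) = (36 + (2 - 1*8)² - (2 - 1*8)) - 1*(-8626) = (36 + (2 - 8)² - (2 - 8)) + 8626 = (36 + (-6)² - 1*(-6)) + 8626 = (36 + 36 + 6) + 8626 = 78 + 8626 = 8704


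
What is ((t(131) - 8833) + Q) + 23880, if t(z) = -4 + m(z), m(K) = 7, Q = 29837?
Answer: 44887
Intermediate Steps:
t(z) = 3 (t(z) = -4 + 7 = 3)
((t(131) - 8833) + Q) + 23880 = ((3 - 8833) + 29837) + 23880 = (-8830 + 29837) + 23880 = 21007 + 23880 = 44887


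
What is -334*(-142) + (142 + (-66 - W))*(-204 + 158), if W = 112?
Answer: 49084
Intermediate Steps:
-334*(-142) + (142 + (-66 - W))*(-204 + 158) = -334*(-142) + (142 + (-66 - 1*112))*(-204 + 158) = 47428 + (142 + (-66 - 112))*(-46) = 47428 + (142 - 178)*(-46) = 47428 - 36*(-46) = 47428 + 1656 = 49084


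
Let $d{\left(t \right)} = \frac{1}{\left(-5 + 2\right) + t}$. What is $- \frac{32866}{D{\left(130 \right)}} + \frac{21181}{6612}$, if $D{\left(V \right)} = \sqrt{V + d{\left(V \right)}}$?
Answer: $\frac{21181}{6612} - \frac{32866 \sqrt{2096897}}{16511} \approx -2879.3$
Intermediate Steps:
$d{\left(t \right)} = \frac{1}{-3 + t}$
$D{\left(V \right)} = \sqrt{V + \frac{1}{-3 + V}}$
$- \frac{32866}{D{\left(130 \right)}} + \frac{21181}{6612} = - \frac{32866}{\sqrt{\frac{1 + 130 \left(-3 + 130\right)}{-3 + 130}}} + \frac{21181}{6612} = - \frac{32866}{\sqrt{\frac{1 + 130 \cdot 127}{127}}} + 21181 \cdot \frac{1}{6612} = - \frac{32866}{\sqrt{\frac{1 + 16510}{127}}} + \frac{21181}{6612} = - \frac{32866}{\sqrt{\frac{1}{127} \cdot 16511}} + \frac{21181}{6612} = - \frac{32866}{\sqrt{\frac{16511}{127}}} + \frac{21181}{6612} = - \frac{32866}{\frac{1}{127} \sqrt{2096897}} + \frac{21181}{6612} = - 32866 \frac{\sqrt{2096897}}{16511} + \frac{21181}{6612} = - \frac{32866 \sqrt{2096897}}{16511} + \frac{21181}{6612} = \frac{21181}{6612} - \frac{32866 \sqrt{2096897}}{16511}$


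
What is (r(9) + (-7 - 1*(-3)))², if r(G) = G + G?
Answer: 196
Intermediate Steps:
r(G) = 2*G
(r(9) + (-7 - 1*(-3)))² = (2*9 + (-7 - 1*(-3)))² = (18 + (-7 + 3))² = (18 - 4)² = 14² = 196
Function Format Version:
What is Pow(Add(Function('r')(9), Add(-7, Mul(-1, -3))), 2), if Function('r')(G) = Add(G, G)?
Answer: 196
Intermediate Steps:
Function('r')(G) = Mul(2, G)
Pow(Add(Function('r')(9), Add(-7, Mul(-1, -3))), 2) = Pow(Add(Mul(2, 9), Add(-7, Mul(-1, -3))), 2) = Pow(Add(18, Add(-7, 3)), 2) = Pow(Add(18, -4), 2) = Pow(14, 2) = 196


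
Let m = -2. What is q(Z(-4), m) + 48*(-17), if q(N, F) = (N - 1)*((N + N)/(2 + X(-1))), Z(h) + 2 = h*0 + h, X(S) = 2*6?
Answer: -810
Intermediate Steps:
X(S) = 12
Z(h) = -2 + h (Z(h) = -2 + (h*0 + h) = -2 + (0 + h) = -2 + h)
q(N, F) = N*(-1 + N)/7 (q(N, F) = (N - 1)*((N + N)/(2 + 12)) = (-1 + N)*((2*N)/14) = (-1 + N)*((2*N)*(1/14)) = (-1 + N)*(N/7) = N*(-1 + N)/7)
q(Z(-4), m) + 48*(-17) = (-2 - 4)*(-1 + (-2 - 4))/7 + 48*(-17) = (⅐)*(-6)*(-1 - 6) - 816 = (⅐)*(-6)*(-7) - 816 = 6 - 816 = -810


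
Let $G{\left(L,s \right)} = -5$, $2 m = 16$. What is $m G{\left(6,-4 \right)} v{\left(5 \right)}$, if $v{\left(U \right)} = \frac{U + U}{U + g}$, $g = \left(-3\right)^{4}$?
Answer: $- \frac{200}{43} \approx -4.6512$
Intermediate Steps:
$m = 8$ ($m = \frac{1}{2} \cdot 16 = 8$)
$g = 81$
$v{\left(U \right)} = \frac{2 U}{81 + U}$ ($v{\left(U \right)} = \frac{U + U}{U + 81} = \frac{2 U}{81 + U}$)
$m G{\left(6,-4 \right)} v{\left(5 \right)} = 8 \left(-5\right) 2 \cdot 5 \frac{1}{81 + 5} = - 40 \cdot 2 \cdot 5 \cdot \frac{1}{86} = \left(-40\right) \frac{5}{43} = - \frac{200}{43}$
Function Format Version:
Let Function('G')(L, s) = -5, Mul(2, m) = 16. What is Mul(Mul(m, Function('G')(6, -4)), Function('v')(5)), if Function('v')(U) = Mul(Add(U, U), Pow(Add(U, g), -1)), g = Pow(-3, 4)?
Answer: Rational(-200, 43) ≈ -4.6512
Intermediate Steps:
m = 8 (m = Mul(Rational(1, 2), 16) = 8)
g = 81
Function('v')(U) = Mul(2, U, Pow(Add(81, U), -1)) (Function('v')(U) = Mul(Add(U, U), Pow(Add(U, 81), -1)) = Mul(Mul(2, U), Pow(Add(81, U), -1)) = Mul(2, U, Pow(Add(81, U), -1)))
Mul(Mul(m, Function('G')(6, -4)), Function('v')(5)) = Mul(Mul(8, -5), Mul(2, 5, Pow(Add(81, 5), -1))) = Mul(-40, Mul(2, 5, Pow(86, -1))) = Mul(-40, Mul(2, 5, Rational(1, 86))) = Mul(-40, Rational(5, 43)) = Rational(-200, 43)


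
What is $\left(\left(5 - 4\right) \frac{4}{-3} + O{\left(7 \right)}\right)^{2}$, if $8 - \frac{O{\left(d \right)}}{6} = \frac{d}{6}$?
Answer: $\frac{14161}{9} \approx 1573.4$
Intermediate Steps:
$O{\left(d \right)} = 48 - d$ ($O{\left(d \right)} = 48 - 6 \frac{d}{6} = 48 - d$)
$\left(\left(5 - 4\right) \frac{4}{-3} + O{\left(7 \right)}\right)^{2} = \left(\left(5 - 4\right) \frac{4}{-3} + \left(48 - 7\right)\right)^{2} = \left(1 \cdot 4 \left(- \frac{1}{3}\right) + \left(48 - 7\right)\right)^{2} = \left(1 \left(- \frac{4}{3}\right) + 41\right)^{2} = \left(- \frac{4}{3} + 41\right)^{2} = \left(\frac{119}{3}\right)^{2} = \frac{14161}{9}$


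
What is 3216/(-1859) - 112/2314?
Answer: -294232/165451 ≈ -1.7784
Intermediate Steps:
3216/(-1859) - 112/2314 = 3216*(-1/1859) - 112*1/2314 = -3216/1859 - 56/1157 = -294232/165451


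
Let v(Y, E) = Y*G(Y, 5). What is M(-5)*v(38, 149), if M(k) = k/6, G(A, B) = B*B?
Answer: -2375/3 ≈ -791.67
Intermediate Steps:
G(A, B) = B**2
M(k) = k/6 (M(k) = k*(1/6) = k/6)
v(Y, E) = 25*Y (v(Y, E) = Y*5**2 = Y*25 = 25*Y)
M(-5)*v(38, 149) = ((1/6)*(-5))*(25*38) = -5/6*950 = -2375/3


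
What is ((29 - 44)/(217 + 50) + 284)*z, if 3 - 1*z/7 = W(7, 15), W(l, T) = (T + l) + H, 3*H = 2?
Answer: -10436923/267 ≈ -39090.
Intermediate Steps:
H = ⅔ (H = (⅓)*2 = ⅔ ≈ 0.66667)
W(l, T) = ⅔ + T + l (W(l, T) = (T + l) + ⅔ = ⅔ + T + l)
z = -413/3 (z = 21 - 7*(⅔ + 15 + 7) = 21 - 7*68/3 = 21 - 476/3 = -413/3 ≈ -137.67)
((29 - 44)/(217 + 50) + 284)*z = ((29 - 44)/(217 + 50) + 284)*(-413/3) = (-15/267 + 284)*(-413/3) = (-15*1/267 + 284)*(-413/3) = (-5/89 + 284)*(-413/3) = (25271/89)*(-413/3) = -10436923/267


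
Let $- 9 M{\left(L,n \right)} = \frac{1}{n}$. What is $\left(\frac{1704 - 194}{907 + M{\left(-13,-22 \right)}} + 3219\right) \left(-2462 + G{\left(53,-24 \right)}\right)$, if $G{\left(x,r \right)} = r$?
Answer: $- \frac{1437876379038}{179587} \approx -8.0066 \cdot 10^{6}$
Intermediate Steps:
$M{\left(L,n \right)} = - \frac{1}{9 n}$
$\left(\frac{1704 - 194}{907 + M{\left(-13,-22 \right)}} + 3219\right) \left(-2462 + G{\left(53,-24 \right)}\right) = \left(\frac{1704 - 194}{907 - \frac{1}{9 \left(-22\right)}} + 3219\right) \left(-2462 - 24\right) = \left(\frac{1510}{907 - - \frac{1}{198}} + 3219\right) \left(-2486\right) = \left(\frac{1510}{907 + \frac{1}{198}} + 3219\right) \left(-2486\right) = \left(\frac{1510}{\frac{179587}{198}} + 3219\right) \left(-2486\right) = \left(1510 \cdot \frac{198}{179587} + 3219\right) \left(-2486\right) = \left(\frac{298980}{179587} + 3219\right) \left(-2486\right) = \frac{578389533}{179587} \left(-2486\right) = - \frac{1437876379038}{179587}$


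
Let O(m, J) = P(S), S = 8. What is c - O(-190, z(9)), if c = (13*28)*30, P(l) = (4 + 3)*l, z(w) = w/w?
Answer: 10864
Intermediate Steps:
z(w) = 1
P(l) = 7*l
O(m, J) = 56 (O(m, J) = 7*8 = 56)
c = 10920 (c = 364*30 = 10920)
c - O(-190, z(9)) = 10920 - 1*56 = 10920 - 56 = 10864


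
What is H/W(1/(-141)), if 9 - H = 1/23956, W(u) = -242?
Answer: -215603/5797352 ≈ -0.037190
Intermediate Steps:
H = 215603/23956 (H = 9 - 1/23956 = 215603/23956 ≈ 9.0000)
H/W(1/(-141)) = (215603/23956)/(-242) = (215603/23956)*(-1/242) = -215603/5797352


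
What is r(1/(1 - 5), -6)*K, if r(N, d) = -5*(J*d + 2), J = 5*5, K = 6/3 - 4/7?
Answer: 7400/7 ≈ 1057.1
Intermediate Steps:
K = 10/7 (K = 6*(⅓) - 4*⅐ = 2 - 4/7 = 10/7 ≈ 1.4286)
J = 25
r(N, d) = -10 - 125*d (r(N, d) = -5*(25*d + 2) = -5*(2 + 25*d) = -10 - 125*d)
r(1/(1 - 5), -6)*K = (-10 - 125*(-6))*(10/7) = (-10 + 750)*(10/7) = 740*(10/7) = 7400/7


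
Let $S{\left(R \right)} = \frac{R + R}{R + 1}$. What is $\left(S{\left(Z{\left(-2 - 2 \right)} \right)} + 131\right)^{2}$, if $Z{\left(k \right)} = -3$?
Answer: $17956$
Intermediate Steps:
$S{\left(R \right)} = \frac{2 R}{1 + R}$
$\left(S{\left(Z{\left(-2 - 2 \right)} \right)} + 131\right)^{2} = \left(2 \left(-3\right) \frac{1}{1 - 3} + 131\right)^{2} = \left(2 \left(-3\right) \frac{1}{-2} + 131\right)^{2} = \left(2 \left(-3\right) \left(- \frac{1}{2}\right) + 131\right)^{2} = \left(3 + 131\right)^{2} = 134^{2} = 17956$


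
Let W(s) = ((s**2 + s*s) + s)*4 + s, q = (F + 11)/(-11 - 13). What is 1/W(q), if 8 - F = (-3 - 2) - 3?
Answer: 2/9 ≈ 0.22222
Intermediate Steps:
F = 16 (F = 8 - ((-3 - 2) - 3) = 8 - (-5 - 3) = 8 - 1*(-8) = 8 + 8 = 16)
q = -9/8 (q = (16 + 11)/(-11 - 13) = 27/(-24) = 27*(-1/24) = -9/8 ≈ -1.1250)
W(s) = 5*s + 8*s**2 (W(s) = ((s**2 + s**2) + s)*4 + s = (2*s**2 + s)*4 + s = (s + 2*s**2)*4 + s = (4*s + 8*s**2) + s = 5*s + 8*s**2)
1/W(q) = 1/(-9*(5 + 8*(-9/8))/8) = 1/(-9*(5 - 9)/8) = 1/(-9/8*(-4)) = 1/(9/2) = 2/9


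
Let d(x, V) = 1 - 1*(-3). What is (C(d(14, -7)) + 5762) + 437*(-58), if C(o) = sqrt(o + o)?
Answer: -19584 + 2*sqrt(2) ≈ -19581.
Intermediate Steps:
d(x, V) = 4 (d(x, V) = 1 + 3 = 4)
C(o) = sqrt(2)*sqrt(o) (C(o) = sqrt(2*o) = sqrt(2)*sqrt(o))
(C(d(14, -7)) + 5762) + 437*(-58) = (sqrt(2)*sqrt(4) + 5762) + 437*(-58) = (sqrt(2)*2 + 5762) - 25346 = (2*sqrt(2) + 5762) - 25346 = (5762 + 2*sqrt(2)) - 25346 = -19584 + 2*sqrt(2)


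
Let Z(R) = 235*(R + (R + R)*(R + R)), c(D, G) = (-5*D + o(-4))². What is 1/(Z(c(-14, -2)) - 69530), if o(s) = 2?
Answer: 1/25262573350 ≈ 3.9584e-11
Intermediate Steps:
c(D, G) = (2 - 5*D)² (c(D, G) = (-5*D + 2)² = (2 - 5*D)²)
Z(R) = 235*R + 940*R² (Z(R) = 235*(R + (2*R)*(2*R)) = 235*(R + 4*R²) = 235*R + 940*R²)
1/(Z(c(-14, -2)) - 69530) = 1/(235*(-2 + 5*(-14))²*(1 + 4*(-2 + 5*(-14))²) - 69530) = 1/(235*(-2 - 70)²*(1 + 4*(-2 - 70)²) - 69530) = 1/(235*(-72)²*(1 + 4*(-72)²) - 69530) = 1/(235*5184*(1 + 4*5184) - 69530) = 1/(235*5184*(1 + 20736) - 69530) = 1/(235*5184*20737 - 69530) = 1/(25262642880 - 69530) = 1/25262573350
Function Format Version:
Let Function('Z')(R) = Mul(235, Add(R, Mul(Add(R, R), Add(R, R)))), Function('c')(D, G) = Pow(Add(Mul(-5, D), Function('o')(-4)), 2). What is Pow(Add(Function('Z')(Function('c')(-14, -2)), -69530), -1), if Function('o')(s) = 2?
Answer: Rational(1, 25262573350) ≈ 3.9584e-11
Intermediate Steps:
Function('c')(D, G) = Pow(Add(2, Mul(-5, D)), 2) (Function('c')(D, G) = Pow(Add(Mul(-5, D), 2), 2) = Pow(Add(2, Mul(-5, D)), 2))
Function('Z')(R) = Add(Mul(235, R), Mul(940, Pow(R, 2))) (Function('Z')(R) = Mul(235, Add(R, Mul(Mul(2, R), Mul(2, R)))) = Mul(235, Add(R, Mul(4, Pow(R, 2)))) = Add(Mul(235, R), Mul(940, Pow(R, 2))))
Pow(Add(Function('Z')(Function('c')(-14, -2)), -69530), -1) = Pow(Add(Mul(235, Pow(Add(-2, Mul(5, -14)), 2), Add(1, Mul(4, Pow(Add(-2, Mul(5, -14)), 2)))), -69530), -1) = Pow(Add(Mul(235, Pow(Add(-2, -70), 2), Add(1, Mul(4, Pow(Add(-2, -70), 2)))), -69530), -1) = Pow(Add(Mul(235, Pow(-72, 2), Add(1, Mul(4, Pow(-72, 2)))), -69530), -1) = Pow(Add(Mul(235, 5184, Add(1, Mul(4, 5184))), -69530), -1) = Pow(Add(Mul(235, 5184, Add(1, 20736)), -69530), -1) = Pow(Add(Mul(235, 5184, 20737), -69530), -1) = Pow(Add(25262642880, -69530), -1) = Pow(25262573350, -1) = Rational(1, 25262573350)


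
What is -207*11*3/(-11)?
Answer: 621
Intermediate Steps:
-207*11*3/(-11) = -6831*(-1)/11 = -207*(-3) = 621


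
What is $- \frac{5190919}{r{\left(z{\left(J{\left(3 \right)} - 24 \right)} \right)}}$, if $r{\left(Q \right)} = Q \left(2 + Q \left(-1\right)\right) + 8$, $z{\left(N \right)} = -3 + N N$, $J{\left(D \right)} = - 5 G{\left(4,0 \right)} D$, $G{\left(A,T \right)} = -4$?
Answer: $\frac{5190919}{1669255} \approx 3.1097$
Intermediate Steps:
$J{\left(D \right)} = 20 D$ ($J{\left(D \right)} = - 5 \left(- 4 D\right) = 20 D$)
$z{\left(N \right)} = -3 + N^{2}$
$r{\left(Q \right)} = 8 + Q \left(2 - Q\right)$ ($r{\left(Q \right)} = Q \left(2 - Q\right) + 8 = 8 + Q \left(2 - Q\right)$)
$- \frac{5190919}{r{\left(z{\left(J{\left(3 \right)} - 24 \right)} \right)}} = - \frac{5190919}{8 - \left(-3 + \left(20 \cdot 3 - 24\right)^{2}\right)^{2} + 2 \left(-3 + \left(20 \cdot 3 - 24\right)^{2}\right)} = - \frac{5190919}{8 - \left(-3 + \left(60 - 24\right)^{2}\right)^{2} + 2 \left(-3 + \left(60 - 24\right)^{2}\right)} = - \frac{5190919}{8 - \left(-3 + 36^{2}\right)^{2} + 2 \left(-3 + 36^{2}\right)} = - \frac{5190919}{8 - \left(-3 + 1296\right)^{2} + 2 \left(-3 + 1296\right)} = - \frac{5190919}{8 - 1293^{2} + 2 \cdot 1293} = - \frac{5190919}{8 - 1671849 + 2586} = - \frac{5190919}{-1669255} = \left(-5190919\right) \left(- \frac{1}{1669255}\right) = \frac{5190919}{1669255}$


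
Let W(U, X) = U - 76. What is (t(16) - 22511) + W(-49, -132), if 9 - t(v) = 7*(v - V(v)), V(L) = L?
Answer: -22627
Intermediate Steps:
W(U, X) = -76 + U
t(v) = 9 (t(v) = 9 - 7*(v - v) = 9 - 7*0 = 9 - 1*0 = 9 + 0 = 9)
(t(16) - 22511) + W(-49, -132) = (9 - 22511) + (-76 - 49) = -22502 - 125 = -22627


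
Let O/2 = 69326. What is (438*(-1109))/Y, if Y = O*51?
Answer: -80957/1178542 ≈ -0.068692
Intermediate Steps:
O = 138652 (O = 2*69326 = 138652)
Y = 7071252 (Y = 138652*51 = 7071252)
(438*(-1109))/Y = (438*(-1109))/7071252 = -485742*1/7071252 = -80957/1178542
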